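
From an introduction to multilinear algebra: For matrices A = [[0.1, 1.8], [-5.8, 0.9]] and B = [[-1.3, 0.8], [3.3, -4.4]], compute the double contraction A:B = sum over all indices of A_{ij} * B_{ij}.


A:B = sum over all i,j of A_{ij} * B_{ij}.
Row 1: 0.1*-1.3=-0.13, 1.8*0.8=1.44 => row sum = 1.31
Row 2: -5.8*3.3=-19.14, 0.9*-4.4=-3.96 => row sum = -23.1
Total = 1.31 + -23.1 = -21.79

-21.79


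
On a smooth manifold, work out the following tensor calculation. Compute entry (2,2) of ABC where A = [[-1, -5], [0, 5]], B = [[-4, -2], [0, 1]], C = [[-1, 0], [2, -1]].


(ABC)_{22} = sum_m (AB)_{2m} C_{m2}. First compute row 2 of AB.
(AB)_{21} = 0*-4 + 5*0 = 0
(AB)_{22} = 0*-2 + 5*1 = 5
Now contract with column 2 of C:
(AB)_{21} * C_{12} = 0 * 0 = 0
(AB)_{22} * C_{22} = 5 * -1 = -5
(ABC)_{22} = 0 + -5 = -5

-5


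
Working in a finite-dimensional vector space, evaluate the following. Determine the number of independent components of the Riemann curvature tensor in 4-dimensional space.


The Riemann tensor in d dimensions has d^2(d^2 - 1)/12 independent components.
d = 4, so d^2 = 16
d^2 - 1 = 15
d^2(d^2 - 1) = 16 * 15 = 240
Divide by 12: 240 / 12 = 20

20


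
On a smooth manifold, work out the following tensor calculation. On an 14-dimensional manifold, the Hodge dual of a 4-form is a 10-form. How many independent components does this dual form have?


The Hodge dual of a p-form on an n-dimensional manifold is an (n-p)-form.
n = 14, p = 4, so dual degree = 14 - 4 = 10
The number of components is C(n, n-p) = C(14, 10) = 1001

1001


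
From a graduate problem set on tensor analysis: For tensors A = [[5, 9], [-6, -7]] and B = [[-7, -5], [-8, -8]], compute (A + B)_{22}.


Tensor addition is component-wise: (A + B)_{ij} = A_{ij} + B_{ij}.
A_{22} = -7
B_{22} = -8
(A + B)_{22} = -7 + -8 = -15

-15


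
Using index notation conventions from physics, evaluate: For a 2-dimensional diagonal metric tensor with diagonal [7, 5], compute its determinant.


For a diagonal metric, the determinant is the product of diagonal entries.
Diagonal entries: 7, 5
det(g) = 7 * 5 = 35

35


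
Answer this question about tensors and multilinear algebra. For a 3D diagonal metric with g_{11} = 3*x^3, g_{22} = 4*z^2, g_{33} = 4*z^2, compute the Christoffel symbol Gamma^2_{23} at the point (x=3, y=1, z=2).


For a diagonal metric, Gamma^k_{ij} = (1/2) g^{kk} (dg_{ik}/dx_j + dg_{jk}/dx_i - dg_{ij}/dx_k).
The metric is diagonal, so g_{ab} = 0 for a != b.
At the given point: g_{11} = 81, g_{22} = 16, g_{33} = 16
g^{22} = 1/16
dg_{22}/dx_3 = dg_{22}/dx_3 = 16
dg_{32}/dx_2 = 0 (off-diagonal)
dg_{23}/dx_2 = 0 (off-diagonal)
Numerator = 16 + 0 - 0 = 16
Gamma^2_{23} = 16 / (2 * 16) = 1/2

1/2


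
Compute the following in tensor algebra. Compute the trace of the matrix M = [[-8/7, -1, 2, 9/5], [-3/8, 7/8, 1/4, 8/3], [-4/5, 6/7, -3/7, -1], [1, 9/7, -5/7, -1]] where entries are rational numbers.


The trace is the sum of diagonal entries.
Diagonal: M[1,1] = -8/7, M[2,2] = 7/8, M[3,3] = -3/7, M[4,4] = -1
Tr(M) = -8/7 + 7/8 + -3/7 + -1
Computing step by step:
After adding M[1,1]: -8/7
After adding M[2,2]: -15/56
After adding M[3,3]: -39/56
After adding M[4,4]: -95/56
Tr(M) = -95/56

-95/56


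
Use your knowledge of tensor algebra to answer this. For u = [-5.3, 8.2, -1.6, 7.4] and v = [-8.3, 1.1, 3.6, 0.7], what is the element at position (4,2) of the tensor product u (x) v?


The outer product entry T_{ij} = u_i * v_j.
We need i=4, j=2.
u_4 = 7.4, v_2 = 1.1
T_{4,2} = 7.4 * 1.1 = 8.14

8.14


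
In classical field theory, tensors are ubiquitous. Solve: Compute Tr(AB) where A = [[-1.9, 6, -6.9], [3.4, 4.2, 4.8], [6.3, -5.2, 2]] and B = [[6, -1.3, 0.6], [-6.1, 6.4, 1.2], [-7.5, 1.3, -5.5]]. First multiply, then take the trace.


Tr(AB) = sum_i (AB)_{ii} where (AB)_{ii} = sum_k A_{ik} B_{ki}.
(AB)_{11} = -1.9*6 + 6*-6.1 + -6.9*-7.5 = 3.75
(AB)_{22} = 3.4*-1.3 + 4.2*6.4 + 4.8*1.3 = 28.7
(AB)_{33} = 6.3*0.6 + -5.2*1.2 + 2*-5.5 = -13.46
Tr(AB) = 3.75 + 28.7 + -13.46 = 18.99

18.99


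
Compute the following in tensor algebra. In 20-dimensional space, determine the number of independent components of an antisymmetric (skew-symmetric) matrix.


An antisymmetric rank-2 tensor satisfies A_{ij} = -A_{ji}, so diagonal entries are zero.
The independent components are the upper-triangular entries: C(n, 2) = n(n-1)/2.
n = 20
C(20, 2) = 20 * 19 / 2 = 380 / 2 = 190

190


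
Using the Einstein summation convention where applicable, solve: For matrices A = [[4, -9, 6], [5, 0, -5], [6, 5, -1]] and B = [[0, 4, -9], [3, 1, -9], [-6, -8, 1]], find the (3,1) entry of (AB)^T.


(AB)^T_{ij} = (AB)_{ji} = sum_k A_{jk} B_{ki}.
For i=3, j=1 we need (AB)_{13}:
A_{11} * B_{13} = 4 * -9 = -36
A_{12} * B_{23} = -9 * -9 = 81
A_{13} * B_{33} = 6 * 1 = 6
Sum = -36 + 81 + 6 = 51

51


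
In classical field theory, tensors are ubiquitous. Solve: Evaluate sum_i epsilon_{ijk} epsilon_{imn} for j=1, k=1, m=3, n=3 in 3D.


Using the identity: epsilon_{ijk} epsilon_{imn} = delta_{jm} delta_{kn} - delta_{jn} delta_{km}.
delta_{13} = 0
delta_{13} = 0
delta_{13} = 0
delta_{13} = 0
Result = 0 * 0 - 0 * 0 = 0 - 0 = 0

0


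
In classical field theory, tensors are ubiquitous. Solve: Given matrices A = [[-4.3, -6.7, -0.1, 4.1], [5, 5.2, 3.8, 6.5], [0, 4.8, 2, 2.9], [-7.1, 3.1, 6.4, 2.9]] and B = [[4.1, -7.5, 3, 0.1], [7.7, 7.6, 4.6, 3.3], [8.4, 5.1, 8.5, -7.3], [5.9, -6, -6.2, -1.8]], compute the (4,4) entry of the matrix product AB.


(AB)_{ij} = sum_k A_{ik} B_{kj}.
For i=4, j=4:
A_{41} * B_{14} = -7.1 * 0.1 = -0.71
A_{42} * B_{24} = 3.1 * 3.3 = 10.23
A_{43} * B_{34} = 6.4 * -7.3 = -46.72
A_{44} * B_{44} = 2.9 * -1.8 = -5.22
Sum = -0.71 + 10.23 + -46.72 + -5.22 = -42.42

-42.42


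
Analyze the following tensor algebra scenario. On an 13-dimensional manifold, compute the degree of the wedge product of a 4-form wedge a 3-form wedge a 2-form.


The degree of a wedge product is the sum of the degrees of the individual forms.
Degrees: 4, 3, 2
Total degree = 4 + 3 + 2 = 9

9


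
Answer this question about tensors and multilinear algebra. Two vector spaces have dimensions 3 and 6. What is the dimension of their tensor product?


The dimension of a tensor product is the product of dimensions.
dim(V) = 3, dim(W) = 6
dim(V (x) W) = 3 * 6 = 18

18


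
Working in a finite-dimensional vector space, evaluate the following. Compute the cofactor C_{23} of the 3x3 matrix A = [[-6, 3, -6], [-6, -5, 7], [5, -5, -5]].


To find cofactor C_{23}, delete row 2 and column 3.
The resulting 2x2 submatrix is: [[-6, 3], [5, -5]]
Minor M_{23} = -6*-5 - 3*5
  = 30 - 15 = 15
Sign = (-1)^(2+3) = (-1)^5 = -1
Cofactor C_{23} = -1 * 15 = -15

-15


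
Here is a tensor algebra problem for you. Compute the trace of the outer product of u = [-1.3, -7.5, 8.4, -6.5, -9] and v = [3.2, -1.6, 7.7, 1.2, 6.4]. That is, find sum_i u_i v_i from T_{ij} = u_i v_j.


The outer product gives T_{ij} = u_i v_j.
The trace (contraction) is Tr(T) = sum_i T_{ii} = sum_i u_i v_i.
Diagonal entries:
T_{11} = u_1 * v_1 = -1.3 * 3.2 = -4.16
T_{22} = u_2 * v_2 = -7.5 * -1.6 = 12
T_{33} = u_3 * v_3 = 8.4 * 7.7 = 64.68
T_{44} = u_4 * v_4 = -6.5 * 1.2 = -7.8
T_{55} = u_5 * v_5 = -9 * 6.4 = -57.6
Tr(T) = -4.16 + 12 + 64.68 + -7.8 + -57.6 = 7.12

7.12


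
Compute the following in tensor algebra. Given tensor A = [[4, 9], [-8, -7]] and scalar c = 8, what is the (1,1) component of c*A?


Scalar multiplication: (cA)_{ij} = c * A_{ij}.
c = 8
A_{11} = 4
(cA)_{11} = 8 * 4 = 32

32


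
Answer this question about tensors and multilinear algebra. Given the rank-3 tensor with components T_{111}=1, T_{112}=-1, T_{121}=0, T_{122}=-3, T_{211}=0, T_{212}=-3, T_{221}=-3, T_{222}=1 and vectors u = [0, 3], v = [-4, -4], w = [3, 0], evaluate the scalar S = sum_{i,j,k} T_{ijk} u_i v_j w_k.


S = sum over i,j,k of T_{ijk} u_i v_j w_k. Expanding all 8 terms:
T_{111}*u_1*v_1*w_1 = 1*0*-4*3 = 0  (running total: 0)
T_{112}*u_1*v_1*w_2 = -1*0*-4*0 = 0  (running total: 0)
T_{121}*u_1*v_2*w_1 = 0*0*-4*3 = 0  (running total: 0)
T_{122}*u_1*v_2*w_2 = -3*0*-4*0 = 0  (running total: 0)
T_{211}*u_2*v_1*w_1 = 0*3*-4*3 = 0  (running total: 0)
T_{212}*u_2*v_1*w_2 = -3*3*-4*0 = 0  (running total: 0)
T_{221}*u_2*v_2*w_1 = -3*3*-4*3 = 108  (running total: 108)
T_{222}*u_2*v_2*w_2 = 1*3*-4*0 = 0  (running total: 108)
S = 108

108


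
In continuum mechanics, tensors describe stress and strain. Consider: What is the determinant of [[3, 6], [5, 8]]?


For a 2x2 matrix [[a, b], [c, d]], det = a*d - b*c.
a = 3, b = 6, c = 5, d = 8
a*d = 3 * 8 = 24
b*c = 6 * 5 = 30
det = 24 - 30 = -6

-6


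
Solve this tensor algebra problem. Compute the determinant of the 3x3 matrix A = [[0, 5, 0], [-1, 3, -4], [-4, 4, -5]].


Expanding along the first row, det(A) = a11*M_11 - a12*M_12 + a13*M_13, where M_1j is the (1,j) minor.
Minor M_11 = 3*-5 - -4*4 = 1
Minor M_12 = -1*-5 - -4*-4 = -11
Minor M_13 = -1*4 - 3*-4 = 8
det = 0*(1) - 5*(-11) + 0*(8)
    = 0 - -55 + 0
    = 55

55


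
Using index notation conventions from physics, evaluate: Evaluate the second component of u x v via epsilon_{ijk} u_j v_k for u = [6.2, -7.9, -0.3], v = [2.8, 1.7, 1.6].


(u x v)_2 = sum_{j,k} epsilon_{2jk} u_j v_k. Only permutations of (1,2,3) contribute; the two non-zero terms are:
eps_{213} u_1 v_3 = -1 * 6.2 * 1.6 = -9.92
eps_{231} u_3 v_1 = 1 * -0.3 * 2.8 = -0.84
(u x v)_2 = -10.76

-10.76


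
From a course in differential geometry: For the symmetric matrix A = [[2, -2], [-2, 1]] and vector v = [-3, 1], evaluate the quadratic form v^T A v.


First compute Av:
(Av)_1 = 2*-3 + -2*1 = -8
(Av)_2 = -2*-3 + 1*1 = 7
Av = [-8, 7]
Then v^T (Av) = -3*-8 + 1*7
= 24 + 7 = 31

31


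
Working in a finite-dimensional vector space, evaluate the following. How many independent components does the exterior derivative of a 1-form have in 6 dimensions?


The exterior derivative of a p-form is a (p+1)-form.
Its number of independent components is C(n, p+1).
n = 6, p+1 = 2
C(6, 2) = 15

15


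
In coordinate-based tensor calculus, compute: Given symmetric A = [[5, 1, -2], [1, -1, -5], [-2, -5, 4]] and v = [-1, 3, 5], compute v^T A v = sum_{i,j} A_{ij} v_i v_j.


First compute Av:
(Av)_1 = 5*-1 + 1*3 + -2*5 = -12
(Av)_2 = 1*-1 + -1*3 + -5*5 = -29
(Av)_3 = -2*-1 + -5*3 + 4*5 = 7
Av = [-12, -29, 7]
Then v^T (Av) = -1*-12 + 3*-29 + 5*7
= 12 + -87 + 35 = -40

-40


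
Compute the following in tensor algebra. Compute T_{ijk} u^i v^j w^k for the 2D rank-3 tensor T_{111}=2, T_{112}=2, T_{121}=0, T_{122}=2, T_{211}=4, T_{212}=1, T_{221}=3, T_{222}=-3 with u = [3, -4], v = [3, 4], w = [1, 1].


S = sum over i,j,k of T_{ijk} u_i v_j w_k. Expanding all 8 terms:
T_{111}*u_1*v_1*w_1 = 2*3*3*1 = 18  (running total: 18)
T_{112}*u_1*v_1*w_2 = 2*3*3*1 = 18  (running total: 36)
T_{121}*u_1*v_2*w_1 = 0*3*4*1 = 0  (running total: 36)
T_{122}*u_1*v_2*w_2 = 2*3*4*1 = 24  (running total: 60)
T_{211}*u_2*v_1*w_1 = 4*-4*3*1 = -48  (running total: 12)
T_{212}*u_2*v_1*w_2 = 1*-4*3*1 = -12  (running total: 0)
T_{221}*u_2*v_2*w_1 = 3*-4*4*1 = -48  (running total: -48)
T_{222}*u_2*v_2*w_2 = -3*-4*4*1 = 48  (running total: 0)
S = 0

0


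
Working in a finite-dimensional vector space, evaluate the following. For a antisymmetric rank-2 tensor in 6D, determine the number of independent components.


A antisymmetric rank-2 tensor in d dimensions has d(d-1)/2 independent components.
d = 6
d(d-1)/2 = 6 * 5 / 2 = 30 / 2 = 15

15


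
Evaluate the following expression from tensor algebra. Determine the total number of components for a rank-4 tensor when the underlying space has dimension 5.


The number of components of a rank-r tensor in d dimensions is d^r.
Here d = 5 and r = 4.
5^4 = 625

625


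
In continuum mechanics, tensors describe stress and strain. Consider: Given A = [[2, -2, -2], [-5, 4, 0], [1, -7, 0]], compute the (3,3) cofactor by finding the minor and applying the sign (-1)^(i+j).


To find cofactor C_{33}, delete row 3 and column 3.
The resulting 2x2 submatrix is: [[2, -2], [-5, 4]]
Minor M_{33} = 2*4 - -2*-5
  = 8 - 10 = -2
Sign = (-1)^(3+3) = (-1)^6 = 1
Cofactor C_{33} = 1 * -2 = -2

-2


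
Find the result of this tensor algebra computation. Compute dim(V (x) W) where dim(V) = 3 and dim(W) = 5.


The dimension of a tensor product is the product of dimensions.
dim(V) = 3, dim(W) = 5
dim(V (x) W) = 3 * 5 = 15

15


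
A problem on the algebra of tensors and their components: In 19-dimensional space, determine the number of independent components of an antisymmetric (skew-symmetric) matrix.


An antisymmetric rank-2 tensor satisfies A_{ij} = -A_{ji}, so diagonal entries are zero.
The independent components are the upper-triangular entries: C(n, 2) = n(n-1)/2.
n = 19
C(19, 2) = 19 * 18 / 2 = 342 / 2 = 171

171


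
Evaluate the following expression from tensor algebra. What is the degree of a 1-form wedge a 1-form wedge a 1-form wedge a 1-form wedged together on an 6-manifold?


The degree of a wedge product is the sum of the degrees of the individual forms.
Degrees: 1, 1, 1, 1
Total degree = 1 + 1 + 1 + 1 = 4

4


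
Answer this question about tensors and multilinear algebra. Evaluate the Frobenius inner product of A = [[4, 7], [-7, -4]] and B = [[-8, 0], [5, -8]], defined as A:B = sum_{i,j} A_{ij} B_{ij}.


A:B = sum over all i,j of A_{ij} * B_{ij}.
Row 1: 4*-8=-32, 7*0=0 => row sum = -32
Row 2: -7*5=-35, -4*-8=32 => row sum = -3
Total = -32 + -3 = -35

-35


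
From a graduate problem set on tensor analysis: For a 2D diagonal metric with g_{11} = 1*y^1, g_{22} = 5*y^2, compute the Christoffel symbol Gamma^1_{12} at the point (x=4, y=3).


For a diagonal metric, Gamma^k_{ij} = (1/2) g^{kk} (dg_{ik}/dx_j + dg_{jk}/dx_i - dg_{ij}/dx_k).
The metric is diagonal, so g_{ab} = 0 for a != b.
At the given point: g_{11} = 3, g_{22} = 45
g^{11} = 1/3
dg_{11}/dx_2 = dg_{11}/dx_2 = 1
dg_{21}/dx_1 = 0 (off-diagonal)
dg_{12}/dx_1 = 0 (off-diagonal)
Numerator = 1 + 0 - 0 = 1
Gamma^1_{12} = 1 / (2 * 3) = 1/6

1/6


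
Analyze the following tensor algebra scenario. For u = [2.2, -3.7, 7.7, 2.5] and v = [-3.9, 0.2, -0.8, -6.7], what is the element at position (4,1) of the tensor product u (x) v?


The outer product entry T_{ij} = u_i * v_j.
We need i=4, j=1.
u_4 = 2.5, v_1 = -3.9
T_{4,1} = 2.5 * -3.9 = -9.75

-9.75


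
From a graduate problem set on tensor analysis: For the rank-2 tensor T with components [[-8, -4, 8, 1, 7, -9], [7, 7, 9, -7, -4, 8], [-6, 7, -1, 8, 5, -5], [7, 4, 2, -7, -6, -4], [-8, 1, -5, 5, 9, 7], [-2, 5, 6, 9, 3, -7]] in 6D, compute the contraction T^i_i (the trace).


The contraction (trace) of a rank-2 tensor is the sum of its diagonal elements.
Diagonal entries: A[1,1] = -8, A[2,2] = 7, A[3,3] = -1, A[4,4] = -7, A[5,5] = 9, A[6,6] = -7
Tr(A) = -8 + 7 + -1 + -7 + 9 + -7 = -7

-7


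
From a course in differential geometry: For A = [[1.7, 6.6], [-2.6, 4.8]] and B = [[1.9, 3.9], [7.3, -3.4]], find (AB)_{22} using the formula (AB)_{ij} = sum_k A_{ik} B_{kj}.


(AB)_{ij} = sum_k A_{ik} B_{kj}.
For i=2, j=2:
A_{21} * B_{12} = -2.6 * 3.9 = -10.14
A_{22} * B_{22} = 4.8 * -3.4 = -16.32
Sum = -10.14 + -16.32 = -26.46

-26.46


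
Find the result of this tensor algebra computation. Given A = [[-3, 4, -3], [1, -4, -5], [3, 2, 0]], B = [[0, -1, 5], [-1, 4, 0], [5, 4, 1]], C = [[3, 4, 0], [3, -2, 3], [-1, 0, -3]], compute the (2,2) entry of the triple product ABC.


(ABC)_{22} = sum_m (AB)_{2m} C_{m2}. First compute row 2 of AB.
(AB)_{21} = 1*0 + -4*-1 + -5*5 = -21
(AB)_{22} = 1*-1 + -4*4 + -5*4 = -37
(AB)_{23} = 1*5 + -4*0 + -5*1 = 0
Now contract with column 2 of C:
(AB)_{21} * C_{12} = -21 * 4 = -84
(AB)_{22} * C_{22} = -37 * -2 = 74
(AB)_{23} * C_{32} = 0 * 0 = 0
(ABC)_{22} = -84 + 74 + 0 = -10

-10


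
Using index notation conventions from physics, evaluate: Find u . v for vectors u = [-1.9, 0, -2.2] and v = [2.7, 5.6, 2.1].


The inner product u . v = sum of u_i * v_i.
Term-by-term: -1.9 * 2.7, 0 * 5.6, -2.2 * 2.1
Products: -5.13, 0, -4.62
Sum = -5.13 + 0 + -4.62 = -9.75

-9.75


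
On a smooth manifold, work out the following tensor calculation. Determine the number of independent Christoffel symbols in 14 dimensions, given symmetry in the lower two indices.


Christoffel symbols Gamma^k_{ij} are symmetric in i,j, so there are d * d(d+1)/2 independent symbols.
d = 14
d(d+1)/2 = 14 * 15 / 2 = 105
Total = 14 * 105 = 1470

1470


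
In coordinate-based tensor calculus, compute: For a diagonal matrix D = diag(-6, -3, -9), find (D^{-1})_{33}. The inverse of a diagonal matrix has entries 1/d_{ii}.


For a diagonal matrix, the inverse has entries (D^{-1})_{ii} = 1/d_{ii}.
The diagonal entries are: d_{11} = -6, d_{22} = -3, d_{33} = -9
We need (D^{-1})_{33} = 1/d_{33} = 1/-9 = -1/9

-1/9


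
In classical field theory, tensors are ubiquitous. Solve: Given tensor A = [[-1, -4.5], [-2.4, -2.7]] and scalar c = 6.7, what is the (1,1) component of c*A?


Scalar multiplication: (cA)_{ij} = c * A_{ij}.
c = 6.7
A_{11} = -1
(cA)_{11} = 6.7 * -1 = -6.7

-6.7


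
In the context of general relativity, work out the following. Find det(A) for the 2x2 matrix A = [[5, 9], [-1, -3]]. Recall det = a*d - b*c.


For a 2x2 matrix [[a, b], [c, d]], det = a*d - b*c.
a = 5, b = 9, c = -1, d = -3
a*d = 5 * -3 = -15
b*c = 9 * -1 = -9
det = -15 - -9 = -6

-6


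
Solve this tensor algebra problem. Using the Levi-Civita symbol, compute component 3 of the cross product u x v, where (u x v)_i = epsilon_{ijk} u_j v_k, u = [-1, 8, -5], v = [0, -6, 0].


(u x v)_3 = sum_{j,k} epsilon_{3jk} u_j v_k. Only permutations of (1,2,3) contribute; the two non-zero terms are:
eps_{312} u_1 v_2 = 1 * -1 * -6 = 6
eps_{321} u_2 v_1 = -1 * 8 * 0 = 0
(u x v)_3 = 6

6


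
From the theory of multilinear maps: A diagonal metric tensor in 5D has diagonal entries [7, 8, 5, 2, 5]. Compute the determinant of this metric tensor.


For a diagonal metric, the determinant is the product of diagonal entries.
Diagonal entries: 7, 8, 5, 2, 5
det(g) = 7 * 8 * 5 * 2 * 5 = 2800

2800


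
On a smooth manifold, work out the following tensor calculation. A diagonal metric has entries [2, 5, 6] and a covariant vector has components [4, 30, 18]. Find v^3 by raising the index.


To raise an index with a diagonal metric: v^i = v_i / g_{ii}.
For index 3: v_3 = 18, g_{33} = 6
v^3 = 18 / 6 = 3

3


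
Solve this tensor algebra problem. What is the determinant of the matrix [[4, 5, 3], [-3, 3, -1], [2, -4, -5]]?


Expanding along the first row, det(A) = a11*M_11 - a12*M_12 + a13*M_13, where M_1j is the (1,j) minor.
Minor M_11 = 3*-5 - -1*-4 = -19
Minor M_12 = -3*-5 - -1*2 = 17
Minor M_13 = -3*-4 - 3*2 = 6
det = 4*(-19) - 5*(17) + 3*(6)
    = -76 - 85 + 18
    = -143

-143


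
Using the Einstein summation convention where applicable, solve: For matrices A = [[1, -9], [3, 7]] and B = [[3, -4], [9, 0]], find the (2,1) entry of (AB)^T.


(AB)^T_{ij} = (AB)_{ji} = sum_k A_{jk} B_{ki}.
For i=2, j=1 we need (AB)_{12}:
A_{11} * B_{12} = 1 * -4 = -4
A_{12} * B_{22} = -9 * 0 = 0
Sum = -4 + 0 = -4

-4


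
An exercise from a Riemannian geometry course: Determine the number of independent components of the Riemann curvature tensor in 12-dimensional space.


The Riemann tensor in d dimensions has d^2(d^2 - 1)/12 independent components.
d = 12, so d^2 = 144
d^2 - 1 = 143
d^2(d^2 - 1) = 144 * 143 = 20592
Divide by 12: 20592 / 12 = 1716

1716


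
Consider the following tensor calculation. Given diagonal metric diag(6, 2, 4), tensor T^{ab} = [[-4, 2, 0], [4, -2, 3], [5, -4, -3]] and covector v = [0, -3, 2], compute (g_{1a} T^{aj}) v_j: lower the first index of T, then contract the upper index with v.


Step 1: lower the first index. For a diagonal metric, g_{ia} T^{aj} = g_{ii} T^{ij} (no sum on i).
g_{11} = 6
S_1{}^1 = 6 * T^{11} = 6 * -4 = -24
S_1{}^2 = 6 * T^{12} = 6 * 2 = 12
S_1{}^3 = 6 * T^{13} = 6 * 0 = 0
Step 2: contract S_1{}^j with v_j.
S_1{}^1 * v_1 = -24 * 0 = 0
S_1{}^2 * v_2 = 12 * -3 = -36
S_1{}^3 * v_3 = 0 * 2 = 0
Result = 0 + -36 + 0 = -36

-36


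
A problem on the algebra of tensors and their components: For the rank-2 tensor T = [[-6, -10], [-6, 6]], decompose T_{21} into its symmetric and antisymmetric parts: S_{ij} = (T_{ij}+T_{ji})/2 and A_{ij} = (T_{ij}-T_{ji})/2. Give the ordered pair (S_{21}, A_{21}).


T_{21} = -6
T_{12} = -10
S_{21} = (-6 + -10)/2 = -16/2 = -8
A_{21} = (-6 - -10)/2 = 4/2 = 2
Check: S + A = -8 + 2 = -6 = T_{21}.

(-8, 2)


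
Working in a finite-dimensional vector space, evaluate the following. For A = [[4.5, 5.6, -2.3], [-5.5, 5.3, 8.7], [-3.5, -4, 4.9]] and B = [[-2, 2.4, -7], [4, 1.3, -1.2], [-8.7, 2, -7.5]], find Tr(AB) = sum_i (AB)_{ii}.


Tr(AB) = sum_i (AB)_{ii} where (AB)_{ii} = sum_k A_{ik} B_{ki}.
(AB)_{11} = 4.5*-2 + 5.6*4 + -2.3*-8.7 = 33.41
(AB)_{22} = -5.5*2.4 + 5.3*1.3 + 8.7*2 = 11.09
(AB)_{33} = -3.5*-7 + -4*-1.2 + 4.9*-7.5 = -7.45
Tr(AB) = 33.41 + 11.09 + -7.45 = 37.05

37.05


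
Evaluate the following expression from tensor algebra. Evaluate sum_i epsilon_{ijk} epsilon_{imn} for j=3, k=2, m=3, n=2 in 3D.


Using the identity: epsilon_{ijk} epsilon_{imn} = delta_{jm} delta_{kn} - delta_{jn} delta_{km}.
delta_{33} = 1
delta_{22} = 1
delta_{32} = 0
delta_{23} = 0
Result = 1 * 1 - 0 * 0 = 1 - 0 = 1

1


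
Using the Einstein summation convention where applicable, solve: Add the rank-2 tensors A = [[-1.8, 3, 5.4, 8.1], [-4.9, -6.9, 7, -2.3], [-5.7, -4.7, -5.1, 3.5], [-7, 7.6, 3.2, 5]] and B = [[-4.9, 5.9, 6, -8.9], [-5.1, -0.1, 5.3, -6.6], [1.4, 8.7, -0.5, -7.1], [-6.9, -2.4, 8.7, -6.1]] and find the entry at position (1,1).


Tensor addition is component-wise: (A + B)_{ij} = A_{ij} + B_{ij}.
A_{11} = -1.8
B_{11} = -4.9
(A + B)_{11} = -1.8 + -4.9 = -6.7

-6.7


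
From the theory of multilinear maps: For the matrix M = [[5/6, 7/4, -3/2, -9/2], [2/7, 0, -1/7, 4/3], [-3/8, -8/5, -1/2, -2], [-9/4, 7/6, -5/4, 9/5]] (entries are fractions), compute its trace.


The trace is the sum of diagonal entries.
Diagonal: M[1,1] = 5/6, M[2,2] = 0, M[3,3] = -1/2, M[4,4] = 9/5
Tr(M) = 5/6 + 0 + -1/2 + 9/5
Computing step by step:
After adding M[1,1]: 5/6
After adding M[2,2]: 5/6
After adding M[3,3]: 1/3
After adding M[4,4]: 32/15
Tr(M) = 32/15

32/15


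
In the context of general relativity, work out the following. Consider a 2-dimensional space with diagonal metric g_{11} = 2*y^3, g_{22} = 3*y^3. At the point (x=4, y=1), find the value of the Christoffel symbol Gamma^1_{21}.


For a diagonal metric, Gamma^k_{ij} = (1/2) g^{kk} (dg_{ik}/dx_j + dg_{jk}/dx_i - dg_{ij}/dx_k).
The metric is diagonal, so g_{ab} = 0 for a != b.
At the given point: g_{11} = 2, g_{22} = 3
g^{11} = 1/2
dg_{21}/dx_1 = 0 (off-diagonal)
dg_{11}/dx_2 = dg_{11}/dx_2 = 6
dg_{21}/dx_1 = 0 (off-diagonal)
Numerator = 0 + 6 - 0 = 6
Gamma^1_{21} = 6 / (2 * 2) = 3/2

3/2


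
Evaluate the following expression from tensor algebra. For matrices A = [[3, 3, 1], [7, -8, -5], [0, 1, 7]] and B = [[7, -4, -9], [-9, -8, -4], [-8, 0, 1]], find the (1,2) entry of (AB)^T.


(AB)^T_{ij} = (AB)_{ji} = sum_k A_{jk} B_{ki}.
For i=1, j=2 we need (AB)_{21}:
A_{21} * B_{11} = 7 * 7 = 49
A_{22} * B_{21} = -8 * -9 = 72
A_{23} * B_{31} = -5 * -8 = 40
Sum = 49 + 72 + 40 = 161

161


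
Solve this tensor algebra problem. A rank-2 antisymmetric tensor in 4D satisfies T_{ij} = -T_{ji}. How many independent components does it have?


An antisymmetric rank-2 tensor satisfies A_{ij} = -A_{ji}, so diagonal entries are zero.
The independent components are the upper-triangular entries: C(n, 2) = n(n-1)/2.
n = 4
C(4, 2) = 4 * 3 / 2 = 12 / 2 = 6

6


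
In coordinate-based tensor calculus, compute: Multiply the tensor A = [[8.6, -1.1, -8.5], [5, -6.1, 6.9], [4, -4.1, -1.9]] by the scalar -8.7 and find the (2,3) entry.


Scalar multiplication: (cA)_{ij} = c * A_{ij}.
c = -8.7
A_{23} = 6.9
(cA)_{23} = -8.7 * 6.9 = -60.03

-60.03


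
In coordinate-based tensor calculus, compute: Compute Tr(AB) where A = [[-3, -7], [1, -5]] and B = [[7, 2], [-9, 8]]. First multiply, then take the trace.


Tr(AB) = sum_i (AB)_{ii} where (AB)_{ii} = sum_k A_{ik} B_{ki}.
(AB)_{11} = -3*7 + -7*-9 = 42
(AB)_{22} = 1*2 + -5*8 = -38
Tr(AB) = 42 + -38 = 4

4


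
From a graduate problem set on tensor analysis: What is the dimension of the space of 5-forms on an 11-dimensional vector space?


The dimension of the space of p-forms on an n-dimensional space is C(n, p).
n = 11, p = 5
C(11, 5) = 11! / (5! * 6!) = 462

462


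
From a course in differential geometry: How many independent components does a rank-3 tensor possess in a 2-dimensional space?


The number of components of a rank-r tensor in d dimensions is d^r.
Here d = 2 and r = 3.
2^3 = 8

8


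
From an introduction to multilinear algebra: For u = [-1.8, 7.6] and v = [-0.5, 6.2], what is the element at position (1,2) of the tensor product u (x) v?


The outer product entry T_{ij} = u_i * v_j.
We need i=1, j=2.
u_1 = -1.8, v_2 = 6.2
T_{1,2} = -1.8 * 6.2 = -11.16

-11.16


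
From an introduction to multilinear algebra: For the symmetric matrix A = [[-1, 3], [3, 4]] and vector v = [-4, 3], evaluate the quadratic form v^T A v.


First compute Av:
(Av)_1 = -1*-4 + 3*3 = 13
(Av)_2 = 3*-4 + 4*3 = 0
Av = [13, 0]
Then v^T (Av) = -4*13 + 3*0
= -52 + 0 = -52

-52


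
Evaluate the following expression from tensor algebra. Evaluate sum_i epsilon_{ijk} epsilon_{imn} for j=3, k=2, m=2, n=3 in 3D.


Using the identity: epsilon_{ijk} epsilon_{imn} = delta_{jm} delta_{kn} - delta_{jn} delta_{km}.
delta_{32} = 0
delta_{23} = 0
delta_{33} = 1
delta_{22} = 1
Result = 0 * 0 - 1 * 1 = 0 - 1 = -1

-1


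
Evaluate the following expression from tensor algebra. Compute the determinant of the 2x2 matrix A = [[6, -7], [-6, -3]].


For a 2x2 matrix [[a, b], [c, d]], det = a*d - b*c.
a = 6, b = -7, c = -6, d = -3
a*d = 6 * -3 = -18
b*c = -7 * -6 = 42
det = -18 - 42 = -60

-60


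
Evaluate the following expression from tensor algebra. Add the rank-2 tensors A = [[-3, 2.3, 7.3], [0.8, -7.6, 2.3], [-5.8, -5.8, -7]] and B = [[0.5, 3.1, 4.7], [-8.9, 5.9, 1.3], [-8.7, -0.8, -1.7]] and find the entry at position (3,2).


Tensor addition is component-wise: (A + B)_{ij} = A_{ij} + B_{ij}.
A_{32} = -5.8
B_{32} = -0.8
(A + B)_{32} = -5.8 + -0.8 = -6.6

-6.6


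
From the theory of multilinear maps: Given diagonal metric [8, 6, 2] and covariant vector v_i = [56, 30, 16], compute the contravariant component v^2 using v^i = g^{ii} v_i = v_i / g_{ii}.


To raise an index with a diagonal metric: v^i = v_i / g_{ii}.
For index 2: v_2 = 30, g_{22} = 6
v^2 = 30 / 6 = 5

5


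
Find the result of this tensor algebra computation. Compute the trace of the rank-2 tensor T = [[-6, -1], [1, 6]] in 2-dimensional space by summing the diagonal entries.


The contraction (trace) of a rank-2 tensor is the sum of its diagonal elements.
Diagonal entries: A[1,1] = -6, A[2,2] = 6
Tr(A) = -6 + 6 = 0

0


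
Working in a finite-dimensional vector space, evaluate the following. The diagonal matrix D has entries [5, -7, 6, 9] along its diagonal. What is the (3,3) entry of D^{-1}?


For a diagonal matrix, the inverse has entries (D^{-1})_{ii} = 1/d_{ii}.
The diagonal entries are: d_{11} = 5, d_{22} = -7, d_{33} = 6, d_{44} = 9
We need (D^{-1})_{33} = 1/d_{33} = 1/6 = 1/6

1/6


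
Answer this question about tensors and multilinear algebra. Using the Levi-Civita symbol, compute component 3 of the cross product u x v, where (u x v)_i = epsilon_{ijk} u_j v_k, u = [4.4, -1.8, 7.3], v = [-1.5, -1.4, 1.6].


(u x v)_3 = sum_{j,k} epsilon_{3jk} u_j v_k. Only permutations of (1,2,3) contribute; the two non-zero terms are:
eps_{312} u_1 v_2 = 1 * 4.4 * -1.4 = -6.16
eps_{321} u_2 v_1 = -1 * -1.8 * -1.5 = -2.7
(u x v)_3 = -8.86

-8.86


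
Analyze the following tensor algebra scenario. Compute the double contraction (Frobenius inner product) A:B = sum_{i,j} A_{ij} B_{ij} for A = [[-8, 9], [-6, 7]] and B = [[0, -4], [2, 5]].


A:B = sum over all i,j of A_{ij} * B_{ij}.
Row 1: -8*0=0, 9*-4=-36 => row sum = -36
Row 2: -6*2=-12, 7*5=35 => row sum = 23
Total = -36 + 23 = -13

-13


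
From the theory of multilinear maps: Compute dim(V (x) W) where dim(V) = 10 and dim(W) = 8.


The dimension of a tensor product is the product of dimensions.
dim(V) = 10, dim(W) = 8
dim(V (x) W) = 10 * 8 = 80

80


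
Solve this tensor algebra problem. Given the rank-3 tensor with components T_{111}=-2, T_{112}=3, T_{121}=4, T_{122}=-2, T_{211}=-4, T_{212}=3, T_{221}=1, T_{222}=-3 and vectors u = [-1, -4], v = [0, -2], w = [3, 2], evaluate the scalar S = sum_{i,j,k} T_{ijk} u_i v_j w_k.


S = sum over i,j,k of T_{ijk} u_i v_j w_k. Expanding all 8 terms:
T_{111}*u_1*v_1*w_1 = -2*-1*0*3 = 0  (running total: 0)
T_{112}*u_1*v_1*w_2 = 3*-1*0*2 = 0  (running total: 0)
T_{121}*u_1*v_2*w_1 = 4*-1*-2*3 = 24  (running total: 24)
T_{122}*u_1*v_2*w_2 = -2*-1*-2*2 = -8  (running total: 16)
T_{211}*u_2*v_1*w_1 = -4*-4*0*3 = 0  (running total: 16)
T_{212}*u_2*v_1*w_2 = 3*-4*0*2 = 0  (running total: 16)
T_{221}*u_2*v_2*w_1 = 1*-4*-2*3 = 24  (running total: 40)
T_{222}*u_2*v_2*w_2 = -3*-4*-2*2 = -48  (running total: -8)
S = -8

-8


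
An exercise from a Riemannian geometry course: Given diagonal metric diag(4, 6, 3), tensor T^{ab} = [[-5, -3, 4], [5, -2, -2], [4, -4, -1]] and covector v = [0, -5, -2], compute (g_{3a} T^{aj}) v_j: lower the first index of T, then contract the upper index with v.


Step 1: lower the first index. For a diagonal metric, g_{ia} T^{aj} = g_{ii} T^{ij} (no sum on i).
g_{33} = 3
S_3{}^1 = 3 * T^{31} = 3 * 4 = 12
S_3{}^2 = 3 * T^{32} = 3 * -4 = -12
S_3{}^3 = 3 * T^{33} = 3 * -1 = -3
Step 2: contract S_3{}^j with v_j.
S_3{}^1 * v_1 = 12 * 0 = 0
S_3{}^2 * v_2 = -12 * -5 = 60
S_3{}^3 * v_3 = -3 * -2 = 6
Result = 0 + 60 + 6 = 66

66


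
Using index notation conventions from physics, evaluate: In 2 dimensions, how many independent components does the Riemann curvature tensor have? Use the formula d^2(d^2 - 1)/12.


The Riemann tensor in d dimensions has d^2(d^2 - 1)/12 independent components.
d = 2, so d^2 = 4
d^2 - 1 = 3
d^2(d^2 - 1) = 4 * 3 = 12
Divide by 12: 12 / 12 = 1

1


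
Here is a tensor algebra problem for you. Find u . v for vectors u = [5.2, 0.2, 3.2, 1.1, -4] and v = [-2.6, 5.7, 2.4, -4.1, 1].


The inner product u . v = sum of u_i * v_i.
Term-by-term: 5.2 * -2.6, 0.2 * 5.7, 3.2 * 2.4, 1.1 * -4.1, -4 * 1
Products: -13.52, 1.14, 7.68, -4.51, -4
Sum = -13.52 + 1.14 + 7.68 + -4.51 + -4 = -13.21

-13.21


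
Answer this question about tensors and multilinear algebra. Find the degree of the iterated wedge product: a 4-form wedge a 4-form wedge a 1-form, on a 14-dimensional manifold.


The degree of a wedge product is the sum of the degrees of the individual forms.
Degrees: 4, 4, 1
Total degree = 4 + 4 + 1 = 9

9


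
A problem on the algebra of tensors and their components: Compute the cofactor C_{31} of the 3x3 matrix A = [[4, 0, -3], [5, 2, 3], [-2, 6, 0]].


To find cofactor C_{31}, delete row 3 and column 1.
The resulting 2x2 submatrix is: [[0, -3], [2, 3]]
Minor M_{31} = 0*3 - -3*2
  = 0 - -6 = 6
Sign = (-1)^(3+1) = (-1)^4 = 1
Cofactor C_{31} = 1 * 6 = 6

6


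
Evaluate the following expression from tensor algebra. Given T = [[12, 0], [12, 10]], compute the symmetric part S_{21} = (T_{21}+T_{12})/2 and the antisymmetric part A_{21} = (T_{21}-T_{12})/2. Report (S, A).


T_{21} = 12
T_{12} = 0
S_{21} = (12 + 0)/2 = 12/2 = 6
A_{21} = (12 - 0)/2 = 12/2 = 6
Check: S + A = 6 + 6 = 12 = T_{21}.

(6, 6)


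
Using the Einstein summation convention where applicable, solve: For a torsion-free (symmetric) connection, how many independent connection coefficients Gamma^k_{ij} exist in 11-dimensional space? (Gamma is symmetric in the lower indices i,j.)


Christoffel symbols Gamma^k_{ij} are symmetric in i,j, so there are d * d(d+1)/2 independent symbols.
d = 11
d(d+1)/2 = 11 * 12 / 2 = 66
Total = 11 * 66 = 726

726


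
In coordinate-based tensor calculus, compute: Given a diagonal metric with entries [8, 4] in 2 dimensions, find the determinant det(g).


For a diagonal metric, the determinant is the product of diagonal entries.
Diagonal entries: 8, 4
det(g) = 8 * 4 = 32

32


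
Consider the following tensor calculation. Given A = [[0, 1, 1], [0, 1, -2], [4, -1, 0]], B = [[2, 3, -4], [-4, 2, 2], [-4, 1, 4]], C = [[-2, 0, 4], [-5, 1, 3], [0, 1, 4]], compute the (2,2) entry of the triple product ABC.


(ABC)_{22} = sum_m (AB)_{2m} C_{m2}. First compute row 2 of AB.
(AB)_{21} = 0*2 + 1*-4 + -2*-4 = 4
(AB)_{22} = 0*3 + 1*2 + -2*1 = 0
(AB)_{23} = 0*-4 + 1*2 + -2*4 = -6
Now contract with column 2 of C:
(AB)_{21} * C_{12} = 4 * 0 = 0
(AB)_{22} * C_{22} = 0 * 1 = 0
(AB)_{23} * C_{32} = -6 * 1 = -6
(ABC)_{22} = 0 + 0 + -6 = -6

-6


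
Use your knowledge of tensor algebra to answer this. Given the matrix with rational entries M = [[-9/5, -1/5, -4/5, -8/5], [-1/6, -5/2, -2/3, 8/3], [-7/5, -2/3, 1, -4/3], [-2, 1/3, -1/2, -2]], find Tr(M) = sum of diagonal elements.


The trace is the sum of diagonal entries.
Diagonal: M[1,1] = -9/5, M[2,2] = -5/2, M[3,3] = 1, M[4,4] = -2
Tr(M) = -9/5 + -5/2 + 1 + -2
Computing step by step:
After adding M[1,1]: -9/5
After adding M[2,2]: -43/10
After adding M[3,3]: -33/10
After adding M[4,4]: -53/10
Tr(M) = -53/10

-53/10


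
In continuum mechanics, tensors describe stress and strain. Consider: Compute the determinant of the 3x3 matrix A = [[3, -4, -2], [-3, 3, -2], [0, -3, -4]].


Expanding along the first row, det(A) = a11*M_11 - a12*M_12 + a13*M_13, where M_1j is the (1,j) minor.
Minor M_11 = 3*-4 - -2*-3 = -18
Minor M_12 = -3*-4 - -2*0 = 12
Minor M_13 = -3*-3 - 3*0 = 9
det = 3*(-18) - -4*(12) + -2*(9)
    = -54 - -48 + -18
    = -24

-24


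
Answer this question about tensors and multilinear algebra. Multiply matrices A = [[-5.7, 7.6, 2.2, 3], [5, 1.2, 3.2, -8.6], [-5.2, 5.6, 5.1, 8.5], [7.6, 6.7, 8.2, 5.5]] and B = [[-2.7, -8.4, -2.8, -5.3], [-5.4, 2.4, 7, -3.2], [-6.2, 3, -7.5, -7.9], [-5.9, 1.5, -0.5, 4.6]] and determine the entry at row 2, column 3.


(AB)_{ij} = sum_k A_{ik} B_{kj}.
For i=2, j=3:
A_{21} * B_{13} = 5 * -2.8 = -14
A_{22} * B_{23} = 1.2 * 7 = 8.4
A_{23} * B_{33} = 3.2 * -7.5 = -24
A_{24} * B_{43} = -8.6 * -0.5 = 4.3
Sum = -14 + 8.4 + -24 + 4.3 = -25.3

-25.3


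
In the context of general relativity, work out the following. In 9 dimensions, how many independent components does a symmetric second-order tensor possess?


A symmetric rank-2 tensor in d dimensions has d(d+1)/2 independent components.
d = 9
d(d+1)/2 = 9 * 10 / 2 = 90 / 2 = 45

45


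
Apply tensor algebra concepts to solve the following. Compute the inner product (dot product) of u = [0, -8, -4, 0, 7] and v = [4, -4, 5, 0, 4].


The inner product u . v = sum of u_i * v_i.
Term-by-term: 0 * 4, -8 * -4, -4 * 5, 0 * 0, 7 * 4
Products: 0, 32, -20, 0, 28
Sum = 0 + 32 + -20 + 0 + 28 = 40

40


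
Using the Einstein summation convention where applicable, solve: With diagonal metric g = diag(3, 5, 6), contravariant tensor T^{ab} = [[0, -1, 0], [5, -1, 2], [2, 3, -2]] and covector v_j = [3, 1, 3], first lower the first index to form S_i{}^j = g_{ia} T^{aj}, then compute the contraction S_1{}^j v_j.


Step 1: lower the first index. For a diagonal metric, g_{ia} T^{aj} = g_{ii} T^{ij} (no sum on i).
g_{11} = 3
S_1{}^1 = 3 * T^{11} = 3 * 0 = 0
S_1{}^2 = 3 * T^{12} = 3 * -1 = -3
S_1{}^3 = 3 * T^{13} = 3 * 0 = 0
Step 2: contract S_1{}^j with v_j.
S_1{}^1 * v_1 = 0 * 3 = 0
S_1{}^2 * v_2 = -3 * 1 = -3
S_1{}^3 * v_3 = 0 * 3 = 0
Result = 0 + -3 + 0 = -3

-3


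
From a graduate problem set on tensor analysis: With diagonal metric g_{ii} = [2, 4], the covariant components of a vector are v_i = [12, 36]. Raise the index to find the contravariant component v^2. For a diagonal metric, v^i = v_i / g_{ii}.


To raise an index with a diagonal metric: v^i = v_i / g_{ii}.
For index 2: v_2 = 36, g_{22} = 4
v^2 = 36 / 4 = 9

9


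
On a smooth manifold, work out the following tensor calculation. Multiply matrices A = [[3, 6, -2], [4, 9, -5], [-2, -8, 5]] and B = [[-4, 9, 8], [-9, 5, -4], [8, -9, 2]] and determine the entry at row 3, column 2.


(AB)_{ij} = sum_k A_{ik} B_{kj}.
For i=3, j=2:
A_{31} * B_{12} = -2 * 9 = -18
A_{32} * B_{22} = -8 * 5 = -40
A_{33} * B_{32} = 5 * -9 = -45
Sum = -18 + -40 + -45 = -103

-103


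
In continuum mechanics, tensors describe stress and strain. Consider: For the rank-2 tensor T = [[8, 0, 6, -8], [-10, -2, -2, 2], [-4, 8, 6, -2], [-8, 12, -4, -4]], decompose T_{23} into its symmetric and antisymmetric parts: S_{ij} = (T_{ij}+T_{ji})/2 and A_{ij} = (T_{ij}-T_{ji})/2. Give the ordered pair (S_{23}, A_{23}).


T_{23} = -2
T_{32} = 8
S_{23} = (-2 + 8)/2 = 6/2 = 3
A_{23} = (-2 - 8)/2 = -10/2 = -5
Check: S + A = 3 + -5 = -2 = T_{23}.

(3, -5)


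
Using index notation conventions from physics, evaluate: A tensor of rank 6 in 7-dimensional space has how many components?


The number of components of a rank-r tensor in d dimensions is d^r.
Here d = 7 and r = 6.
7^6 = 117649

117649


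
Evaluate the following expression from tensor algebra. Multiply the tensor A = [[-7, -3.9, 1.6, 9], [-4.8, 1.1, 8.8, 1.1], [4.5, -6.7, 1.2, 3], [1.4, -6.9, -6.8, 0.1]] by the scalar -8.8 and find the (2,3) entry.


Scalar multiplication: (cA)_{ij} = c * A_{ij}.
c = -8.8
A_{23} = 8.8
(cA)_{23} = -8.8 * 8.8 = -77.44

-77.44


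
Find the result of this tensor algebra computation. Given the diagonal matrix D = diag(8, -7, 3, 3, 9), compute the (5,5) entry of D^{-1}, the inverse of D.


For a diagonal matrix, the inverse has entries (D^{-1})_{ii} = 1/d_{ii}.
The diagonal entries are: d_{11} = 8, d_{22} = -7, d_{33} = 3, d_{44} = 3, d_{55} = 9
We need (D^{-1})_{55} = 1/d_{55} = 1/9 = 1/9

1/9


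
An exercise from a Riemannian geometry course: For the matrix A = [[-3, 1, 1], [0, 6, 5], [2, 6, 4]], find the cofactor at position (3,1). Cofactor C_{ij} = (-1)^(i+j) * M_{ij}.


To find cofactor C_{31}, delete row 3 and column 1.
The resulting 2x2 submatrix is: [[1, 1], [6, 5]]
Minor M_{31} = 1*5 - 1*6
  = 5 - 6 = -1
Sign = (-1)^(3+1) = (-1)^4 = 1
Cofactor C_{31} = 1 * -1 = -1

-1


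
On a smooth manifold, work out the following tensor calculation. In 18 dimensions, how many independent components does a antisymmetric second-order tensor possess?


A antisymmetric rank-2 tensor in d dimensions has d(d-1)/2 independent components.
d = 18
d(d-1)/2 = 18 * 17 / 2 = 306 / 2 = 153

153


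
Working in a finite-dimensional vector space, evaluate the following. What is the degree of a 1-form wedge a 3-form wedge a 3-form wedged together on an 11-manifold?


The degree of a wedge product is the sum of the degrees of the individual forms.
Degrees: 1, 3, 3
Total degree = 1 + 3 + 3 = 7

7


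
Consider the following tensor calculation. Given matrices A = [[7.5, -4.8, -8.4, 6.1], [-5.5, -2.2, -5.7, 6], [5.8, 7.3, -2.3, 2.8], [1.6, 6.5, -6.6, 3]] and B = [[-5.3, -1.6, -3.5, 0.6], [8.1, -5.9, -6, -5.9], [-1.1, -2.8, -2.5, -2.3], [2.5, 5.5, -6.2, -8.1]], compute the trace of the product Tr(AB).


Tr(AB) = sum_i (AB)_{ii} where (AB)_{ii} = sum_k A_{ik} B_{ki}.
(AB)_{11} = 7.5*-5.3 + -4.8*8.1 + -8.4*-1.1 + 6.1*2.5 = -54.14
(AB)_{22} = -5.5*-1.6 + -2.2*-5.9 + -5.7*-2.8 + 6*5.5 = 70.74
(AB)_{33} = 5.8*-3.5 + 7.3*-6 + -2.3*-2.5 + 2.8*-6.2 = -75.71
(AB)_{44} = 1.6*0.6 + 6.5*-5.9 + -6.6*-2.3 + 3*-8.1 = -46.51
Tr(AB) = -54.14 + 70.74 + -75.71 + -46.51 = -105.62

-105.62


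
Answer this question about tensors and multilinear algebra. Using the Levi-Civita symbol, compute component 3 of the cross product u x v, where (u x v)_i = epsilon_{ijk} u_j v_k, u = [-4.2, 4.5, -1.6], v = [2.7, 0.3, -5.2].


(u x v)_3 = sum_{j,k} epsilon_{3jk} u_j v_k. Only permutations of (1,2,3) contribute; the two non-zero terms are:
eps_{312} u_1 v_2 = 1 * -4.2 * 0.3 = -1.26
eps_{321} u_2 v_1 = -1 * 4.5 * 2.7 = -12.15
(u x v)_3 = -13.41

-13.41


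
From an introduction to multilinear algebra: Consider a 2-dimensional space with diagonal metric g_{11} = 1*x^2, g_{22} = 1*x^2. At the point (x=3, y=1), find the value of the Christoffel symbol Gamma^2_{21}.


For a diagonal metric, Gamma^k_{ij} = (1/2) g^{kk} (dg_{ik}/dx_j + dg_{jk}/dx_i - dg_{ij}/dx_k).
The metric is diagonal, so g_{ab} = 0 for a != b.
At the given point: g_{11} = 9, g_{22} = 9
g^{22} = 1/9
dg_{22}/dx_1 = dg_{22}/dx_1 = 6
dg_{12}/dx_2 = 0 (off-diagonal)
dg_{21}/dx_2 = 0 (off-diagonal)
Numerator = 6 + 0 - 0 = 6
Gamma^2_{21} = 6 / (2 * 9) = 1/3

1/3
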